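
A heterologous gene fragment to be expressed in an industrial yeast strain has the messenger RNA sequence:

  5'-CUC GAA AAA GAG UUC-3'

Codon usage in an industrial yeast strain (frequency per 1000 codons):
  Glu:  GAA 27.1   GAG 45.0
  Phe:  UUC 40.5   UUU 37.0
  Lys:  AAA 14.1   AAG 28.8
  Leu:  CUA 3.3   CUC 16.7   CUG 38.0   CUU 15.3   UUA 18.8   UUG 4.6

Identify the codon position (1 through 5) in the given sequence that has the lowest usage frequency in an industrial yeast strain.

3

Codon 1 CUC (Leu): 16.7 per 1000.
Codon 2 GAA (Glu): 27.1 per 1000.
Codon 3 AAA (Lys): 14.1 per 1000.
Codon 4 GAG (Glu): 45.0 per 1000.
Codon 5 UUC (Phe): 40.5 per 1000.
Lowest frequency is 14.1 at codon 3.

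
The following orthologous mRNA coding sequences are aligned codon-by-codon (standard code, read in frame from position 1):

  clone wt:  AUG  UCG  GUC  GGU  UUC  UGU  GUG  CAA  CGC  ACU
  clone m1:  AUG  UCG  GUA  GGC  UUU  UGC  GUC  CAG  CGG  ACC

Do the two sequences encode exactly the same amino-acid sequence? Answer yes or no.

yes

Codon 1: AUG Met / AUG Met — identical.
Codon 2: UCG Ser / UCG Ser — identical.
Codon 3: GUC Val / GUA Val — synonymous.
Codon 4: GGU Gly / GGC Gly — synonymous.
Codon 5: UUC Phe / UUU Phe — synonymous.
Codon 6: UGU Cys / UGC Cys — synonymous.
Codon 7: GUG Val / GUC Val — synonymous.
Codon 8: CAA Gln / CAG Gln — synonymous.
Codon 9: CGC Arg / CGG Arg — synonymous.
Codon 10: ACU Thr / ACC Thr — synonymous.
Nonsynonymous differences: 0 → same protein.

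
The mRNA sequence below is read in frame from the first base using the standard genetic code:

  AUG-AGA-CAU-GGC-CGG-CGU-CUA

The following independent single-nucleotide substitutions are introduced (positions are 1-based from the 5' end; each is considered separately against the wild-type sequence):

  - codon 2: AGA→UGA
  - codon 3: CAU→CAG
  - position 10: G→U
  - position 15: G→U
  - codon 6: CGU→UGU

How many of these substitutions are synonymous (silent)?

Codon 2: AGA (Arg) → UGA (Stop) — nonsense.
Codon 3: CAU (His) → CAG (Gln) — missense.
Codon 4: GGC (Gly) → UGC (Cys) — missense.
Codon 5: CGG (Arg) → CGU (Arg) — synonymous.
Codon 6: CGU (Arg) → UGU (Cys) — missense.
Synonymous: 1 of 5.

1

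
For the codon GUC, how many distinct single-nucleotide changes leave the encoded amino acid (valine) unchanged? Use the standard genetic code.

3

Position 1: none → 0 synonymous.
Position 2: none → 0 synonymous.
Position 3: GUU, GUA, GUG → 3 synonymous.
Total: 0 + 0 + 3 = 3.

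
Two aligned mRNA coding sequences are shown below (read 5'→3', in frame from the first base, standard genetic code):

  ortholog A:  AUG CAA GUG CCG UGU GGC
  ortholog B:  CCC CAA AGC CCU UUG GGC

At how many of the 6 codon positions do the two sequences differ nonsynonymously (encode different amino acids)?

Codon 1: AUG Met / CCC Pro — nonsynonymous.
Codon 2: CAA Gln / CAA Gln — identical.
Codon 3: GUG Val / AGC Ser — nonsynonymous.
Codon 4: CCG Pro / CCU Pro — synonymous.
Codon 5: UGU Cys / UUG Leu — nonsynonymous.
Codon 6: GGC Gly / GGC Gly — identical.
Nonsynonymous differences: 3.

3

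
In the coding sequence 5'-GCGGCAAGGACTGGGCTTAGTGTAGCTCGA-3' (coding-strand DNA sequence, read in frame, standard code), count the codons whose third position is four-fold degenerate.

Codon 1 GCG (Ala): third position 4-fold.
Codon 2 GCA (Ala): third position 4-fold.
Codon 3 AGG (Arg): third position 2-fold.
Codon 4 ACT (Thr): third position 4-fold.
Codon 5 GGG (Gly): third position 4-fold.
Codon 6 CTT (Leu): third position 4-fold.
Codon 7 AGT (Ser): third position 2-fold.
Codon 8 GTA (Val): third position 4-fold.
Codon 9 GCT (Ala): third position 4-fold.
Codon 10 CGA (Arg): third position 4-fold.
Four-fold degenerate third positions: 8.

8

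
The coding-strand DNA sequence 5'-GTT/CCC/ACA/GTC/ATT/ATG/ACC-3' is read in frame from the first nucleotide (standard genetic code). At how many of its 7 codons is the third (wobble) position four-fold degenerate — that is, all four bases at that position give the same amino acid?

5

Codon 1 GTT (Val): third position 4-fold.
Codon 2 CCC (Pro): third position 4-fold.
Codon 3 ACA (Thr): third position 4-fold.
Codon 4 GTC (Val): third position 4-fold.
Codon 5 ATT (Ile): third position 3-fold.
Codon 6 ATG (Met): third position 1-fold.
Codon 7 ACC (Thr): third position 4-fold.
Four-fold degenerate third positions: 5.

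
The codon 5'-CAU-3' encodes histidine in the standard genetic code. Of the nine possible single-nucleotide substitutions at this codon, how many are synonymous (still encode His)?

1

Position 1: none → 0 synonymous.
Position 2: none → 0 synonymous.
Position 3: CAC → 1 synonymous.
Total: 0 + 0 + 1 = 1.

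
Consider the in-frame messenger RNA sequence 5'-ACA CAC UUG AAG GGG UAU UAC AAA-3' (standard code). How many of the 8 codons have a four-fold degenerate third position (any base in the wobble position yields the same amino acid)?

2

Codon 1 ACA (Thr): third position 4-fold.
Codon 2 CAC (His): third position 2-fold.
Codon 3 UUG (Leu): third position 2-fold.
Codon 4 AAG (Lys): third position 2-fold.
Codon 5 GGG (Gly): third position 4-fold.
Codon 6 UAU (Tyr): third position 2-fold.
Codon 7 UAC (Tyr): third position 2-fold.
Codon 8 AAA (Lys): third position 2-fold.
Four-fold degenerate third positions: 2.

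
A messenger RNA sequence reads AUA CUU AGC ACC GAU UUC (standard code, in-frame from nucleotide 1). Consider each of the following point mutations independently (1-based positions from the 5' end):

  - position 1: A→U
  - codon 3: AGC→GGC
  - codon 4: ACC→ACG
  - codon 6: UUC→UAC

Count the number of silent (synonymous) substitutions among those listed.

Codon 1: AUA (Ile) → UUA (Leu) — missense.
Codon 3: AGC (Ser) → GGC (Gly) — missense.
Codon 4: ACC (Thr) → ACG (Thr) — synonymous.
Codon 6: UUC (Phe) → UAC (Tyr) — missense.
Synonymous: 1 of 4.

1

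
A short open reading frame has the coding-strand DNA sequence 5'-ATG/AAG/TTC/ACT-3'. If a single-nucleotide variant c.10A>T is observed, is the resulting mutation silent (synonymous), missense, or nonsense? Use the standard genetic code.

missense

Position 10 falls in codon 4: ACT → Thr.
After the substitution the codon is TCT → Ser.
Thr ≠ Ser, so this is a missense mutation.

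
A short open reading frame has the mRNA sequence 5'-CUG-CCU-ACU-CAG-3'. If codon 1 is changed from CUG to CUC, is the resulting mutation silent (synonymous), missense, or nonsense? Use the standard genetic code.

silent

Position 3 falls in codon 1: CUG → Leu.
After the substitution the codon is CUC → Leu.
Both encode Leu, so the change is synonymous.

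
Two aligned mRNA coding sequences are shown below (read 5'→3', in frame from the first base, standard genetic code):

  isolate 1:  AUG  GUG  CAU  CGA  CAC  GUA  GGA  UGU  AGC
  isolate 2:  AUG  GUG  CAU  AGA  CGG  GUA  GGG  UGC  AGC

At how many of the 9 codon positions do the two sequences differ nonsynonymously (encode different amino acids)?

Codon 1: AUG Met / AUG Met — identical.
Codon 2: GUG Val / GUG Val — identical.
Codon 3: CAU His / CAU His — identical.
Codon 4: CGA Arg / AGA Arg — synonymous.
Codon 5: CAC His / CGG Arg — nonsynonymous.
Codon 6: GUA Val / GUA Val — identical.
Codon 7: GGA Gly / GGG Gly — synonymous.
Codon 8: UGU Cys / UGC Cys — synonymous.
Codon 9: AGC Ser / AGC Ser — identical.
Nonsynonymous differences: 1.

1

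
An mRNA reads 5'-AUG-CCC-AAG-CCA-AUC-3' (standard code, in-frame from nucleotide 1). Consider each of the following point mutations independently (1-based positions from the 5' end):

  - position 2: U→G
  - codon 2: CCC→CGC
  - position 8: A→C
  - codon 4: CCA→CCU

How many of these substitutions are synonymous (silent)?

1

Codon 1: AUG (Met) → AGG (Arg) — missense.
Codon 2: CCC (Pro) → CGC (Arg) — missense.
Codon 3: AAG (Lys) → ACG (Thr) — missense.
Codon 4: CCA (Pro) → CCU (Pro) — synonymous.
Synonymous: 1 of 4.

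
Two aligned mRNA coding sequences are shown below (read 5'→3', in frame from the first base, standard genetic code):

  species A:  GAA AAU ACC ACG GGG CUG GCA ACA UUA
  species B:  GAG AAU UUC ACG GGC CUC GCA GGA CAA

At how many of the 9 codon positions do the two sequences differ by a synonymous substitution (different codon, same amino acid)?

3

Codon 1: GAA Glu / GAG Glu — synonymous.
Codon 2: AAU Asn / AAU Asn — identical.
Codon 3: ACC Thr / UUC Phe — nonsynonymous.
Codon 4: ACG Thr / ACG Thr — identical.
Codon 5: GGG Gly / GGC Gly — synonymous.
Codon 6: CUG Leu / CUC Leu — synonymous.
Codon 7: GCA Ala / GCA Ala — identical.
Codon 8: ACA Thr / GGA Gly — nonsynonymous.
Codon 9: UUA Leu / CAA Gln — nonsynonymous.
Synonymous differences: 3.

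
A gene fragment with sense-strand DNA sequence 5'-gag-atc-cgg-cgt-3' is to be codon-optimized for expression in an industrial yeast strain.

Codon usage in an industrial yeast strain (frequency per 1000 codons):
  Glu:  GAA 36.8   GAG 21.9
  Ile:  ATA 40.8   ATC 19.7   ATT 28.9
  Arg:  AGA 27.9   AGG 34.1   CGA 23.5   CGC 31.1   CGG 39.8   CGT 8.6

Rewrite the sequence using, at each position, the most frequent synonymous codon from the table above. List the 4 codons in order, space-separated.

Codon 1 (Glu): best is GAA at 36.8.
Codon 2 (Ile): best is ATA at 40.8.
Codon 3 (Arg): best is CGG at 39.8.
Codon 4 (Arg): best is CGG at 39.8.

GAA ATA CGG CGG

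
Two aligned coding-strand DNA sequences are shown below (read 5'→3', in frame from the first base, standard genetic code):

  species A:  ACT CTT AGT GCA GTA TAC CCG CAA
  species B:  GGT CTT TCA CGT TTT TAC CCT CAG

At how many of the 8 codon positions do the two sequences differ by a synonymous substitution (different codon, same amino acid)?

Codon 1: ACT Thr / GGT Gly — nonsynonymous.
Codon 2: CTT Leu / CTT Leu — identical.
Codon 3: AGT Ser / TCA Ser — synonymous.
Codon 4: GCA Ala / CGT Arg — nonsynonymous.
Codon 5: GTA Val / TTT Phe — nonsynonymous.
Codon 6: TAC Tyr / TAC Tyr — identical.
Codon 7: CCG Pro / CCT Pro — synonymous.
Codon 8: CAA Gln / CAG Gln — synonymous.
Synonymous differences: 3.

3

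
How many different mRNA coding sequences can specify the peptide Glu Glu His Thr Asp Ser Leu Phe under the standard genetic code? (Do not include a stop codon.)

Glu: 2 codons.
Glu: 2 codons.
His: 2 codons.
Thr: 4 codons.
Asp: 2 codons.
Ser: 6 codons.
Leu: 6 codons.
Phe: 2 codons.
2 × 2 × 2 × 4 × 2 × 6 × 6 × 2 = 4608.

4608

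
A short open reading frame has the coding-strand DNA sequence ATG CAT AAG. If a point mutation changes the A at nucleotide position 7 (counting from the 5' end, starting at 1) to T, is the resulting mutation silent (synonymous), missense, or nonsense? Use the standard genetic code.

nonsense

Position 7 falls in codon 3: AAG → Lys.
After the substitution the codon is TAG → Stop.
The new codon is a stop codon, so this is a nonsense mutation.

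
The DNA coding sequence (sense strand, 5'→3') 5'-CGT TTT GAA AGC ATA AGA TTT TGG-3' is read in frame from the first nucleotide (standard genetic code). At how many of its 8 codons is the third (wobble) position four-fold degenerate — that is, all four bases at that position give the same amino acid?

Codon 1 CGT (Arg): third position 4-fold.
Codon 2 TTT (Phe): third position 2-fold.
Codon 3 GAA (Glu): third position 2-fold.
Codon 4 AGC (Ser): third position 2-fold.
Codon 5 ATA (Ile): third position 3-fold.
Codon 6 AGA (Arg): third position 2-fold.
Codon 7 TTT (Phe): third position 2-fold.
Codon 8 TGG (Trp): third position 1-fold.
Four-fold degenerate third positions: 1.

1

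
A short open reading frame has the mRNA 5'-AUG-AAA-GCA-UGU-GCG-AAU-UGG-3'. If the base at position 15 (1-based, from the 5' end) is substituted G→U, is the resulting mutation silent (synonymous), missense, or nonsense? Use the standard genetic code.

Position 15 falls in codon 5: GCG → Ala.
After the substitution the codon is GCU → Ala.
Both encode Ala, so the change is synonymous.

silent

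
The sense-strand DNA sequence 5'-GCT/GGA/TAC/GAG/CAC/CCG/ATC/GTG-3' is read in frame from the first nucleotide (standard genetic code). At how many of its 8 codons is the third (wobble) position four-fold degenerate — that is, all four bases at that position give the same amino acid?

Codon 1 GCT (Ala): third position 4-fold.
Codon 2 GGA (Gly): third position 4-fold.
Codon 3 TAC (Tyr): third position 2-fold.
Codon 4 GAG (Glu): third position 2-fold.
Codon 5 CAC (His): third position 2-fold.
Codon 6 CCG (Pro): third position 4-fold.
Codon 7 ATC (Ile): third position 3-fold.
Codon 8 GTG (Val): third position 4-fold.
Four-fold degenerate third positions: 4.

4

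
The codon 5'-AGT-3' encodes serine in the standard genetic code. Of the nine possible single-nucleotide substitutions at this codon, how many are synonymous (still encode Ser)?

Position 1: none → 0 synonymous.
Position 2: none → 0 synonymous.
Position 3: AGC → 1 synonymous.
Total: 0 + 0 + 1 = 1.

1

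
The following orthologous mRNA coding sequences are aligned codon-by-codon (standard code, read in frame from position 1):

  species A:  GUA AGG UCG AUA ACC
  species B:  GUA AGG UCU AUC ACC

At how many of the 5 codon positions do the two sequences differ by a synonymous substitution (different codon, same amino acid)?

Codon 1: GUA Val / GUA Val — identical.
Codon 2: AGG Arg / AGG Arg — identical.
Codon 3: UCG Ser / UCU Ser — synonymous.
Codon 4: AUA Ile / AUC Ile — synonymous.
Codon 5: ACC Thr / ACC Thr — identical.
Synonymous differences: 2.

2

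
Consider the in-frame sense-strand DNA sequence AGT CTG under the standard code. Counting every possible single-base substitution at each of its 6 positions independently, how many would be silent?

5

Codon 1 (AGT, Ser): 1 synonymous substitution.
Codon 2 (CTG, Leu): 4 synonymous substitutions.
Total: 1 + 4 = 5.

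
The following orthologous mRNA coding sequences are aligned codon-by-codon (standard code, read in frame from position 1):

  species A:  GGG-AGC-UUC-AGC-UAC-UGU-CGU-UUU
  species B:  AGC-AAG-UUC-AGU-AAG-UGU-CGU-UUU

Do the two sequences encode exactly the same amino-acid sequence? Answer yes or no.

Codon 1: GGG Gly / AGC Ser — nonsynonymous.
Codon 2: AGC Ser / AAG Lys — nonsynonymous.
Codon 3: UUC Phe / UUC Phe — identical.
Codon 4: AGC Ser / AGU Ser — synonymous.
Codon 5: UAC Tyr / AAG Lys — nonsynonymous.
Codon 6: UGU Cys / UGU Cys — identical.
Codon 7: CGU Arg / CGU Arg — identical.
Codon 8: UUU Phe / UUU Phe — identical.
Nonsynonymous differences: 3 → different protein.

no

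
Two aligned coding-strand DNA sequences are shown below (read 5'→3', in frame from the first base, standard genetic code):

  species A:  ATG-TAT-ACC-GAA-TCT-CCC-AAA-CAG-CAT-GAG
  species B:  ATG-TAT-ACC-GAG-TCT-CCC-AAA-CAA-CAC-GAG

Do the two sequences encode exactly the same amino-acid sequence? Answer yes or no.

yes

Codon 1: ATG Met / ATG Met — identical.
Codon 2: TAT Tyr / TAT Tyr — identical.
Codon 3: ACC Thr / ACC Thr — identical.
Codon 4: GAA Glu / GAG Glu — synonymous.
Codon 5: TCT Ser / TCT Ser — identical.
Codon 6: CCC Pro / CCC Pro — identical.
Codon 7: AAA Lys / AAA Lys — identical.
Codon 8: CAG Gln / CAA Gln — synonymous.
Codon 9: CAT His / CAC His — synonymous.
Codon 10: GAG Glu / GAG Glu — identical.
Nonsynonymous differences: 0 → same protein.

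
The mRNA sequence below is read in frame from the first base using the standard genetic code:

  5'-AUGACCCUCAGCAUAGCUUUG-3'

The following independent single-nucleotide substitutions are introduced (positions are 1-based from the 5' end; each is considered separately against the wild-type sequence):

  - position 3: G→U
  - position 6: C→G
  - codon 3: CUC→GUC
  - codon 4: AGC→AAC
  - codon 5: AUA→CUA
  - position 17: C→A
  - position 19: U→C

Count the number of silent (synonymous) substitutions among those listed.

Codon 1: AUG (Met) → AUU (Ile) — missense.
Codon 2: ACC (Thr) → ACG (Thr) — synonymous.
Codon 3: CUC (Leu) → GUC (Val) — missense.
Codon 4: AGC (Ser) → AAC (Asn) — missense.
Codon 5: AUA (Ile) → CUA (Leu) — missense.
Codon 6: GCU (Ala) → GAU (Asp) — missense.
Codon 7: UUG (Leu) → CUG (Leu) — synonymous.
Synonymous: 2 of 7.

2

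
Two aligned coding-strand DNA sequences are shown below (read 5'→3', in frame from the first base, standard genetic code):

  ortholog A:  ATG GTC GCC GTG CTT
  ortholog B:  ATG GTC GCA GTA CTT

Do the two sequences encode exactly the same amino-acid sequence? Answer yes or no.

Codon 1: ATG Met / ATG Met — identical.
Codon 2: GTC Val / GTC Val — identical.
Codon 3: GCC Ala / GCA Ala — synonymous.
Codon 4: GTG Val / GTA Val — synonymous.
Codon 5: CTT Leu / CTT Leu — identical.
Nonsynonymous differences: 0 → same protein.

yes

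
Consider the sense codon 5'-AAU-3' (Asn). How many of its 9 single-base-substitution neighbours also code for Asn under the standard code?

1

Position 1: none → 0 synonymous.
Position 2: none → 0 synonymous.
Position 3: AAC → 1 synonymous.
Total: 0 + 0 + 1 = 1.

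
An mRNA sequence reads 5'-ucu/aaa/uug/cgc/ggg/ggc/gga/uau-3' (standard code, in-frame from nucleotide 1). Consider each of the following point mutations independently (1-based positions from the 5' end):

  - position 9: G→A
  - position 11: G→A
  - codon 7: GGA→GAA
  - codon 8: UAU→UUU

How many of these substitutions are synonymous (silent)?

1

Codon 3: UUG (Leu) → UUA (Leu) — synonymous.
Codon 4: CGC (Arg) → CAC (His) — missense.
Codon 7: GGA (Gly) → GAA (Glu) — missense.
Codon 8: UAU (Tyr) → UUU (Phe) — missense.
Synonymous: 1 of 4.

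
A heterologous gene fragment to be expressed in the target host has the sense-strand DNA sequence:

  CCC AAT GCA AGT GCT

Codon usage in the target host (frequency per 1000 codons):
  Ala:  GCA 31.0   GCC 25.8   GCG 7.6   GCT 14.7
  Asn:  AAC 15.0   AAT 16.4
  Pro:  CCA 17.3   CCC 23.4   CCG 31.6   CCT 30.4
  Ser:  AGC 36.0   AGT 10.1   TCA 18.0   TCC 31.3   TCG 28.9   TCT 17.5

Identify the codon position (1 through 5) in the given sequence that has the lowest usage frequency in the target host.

Codon 1 CCC (Pro): 23.4 per 1000.
Codon 2 AAT (Asn): 16.4 per 1000.
Codon 3 GCA (Ala): 31.0 per 1000.
Codon 4 AGT (Ser): 10.1 per 1000.
Codon 5 GCT (Ala): 14.7 per 1000.
Lowest frequency is 10.1 at codon 4.

4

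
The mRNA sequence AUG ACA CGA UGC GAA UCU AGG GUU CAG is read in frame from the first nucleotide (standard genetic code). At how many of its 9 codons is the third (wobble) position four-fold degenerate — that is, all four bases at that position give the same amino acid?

4

Codon 1 AUG (Met): third position 1-fold.
Codon 2 ACA (Thr): third position 4-fold.
Codon 3 CGA (Arg): third position 4-fold.
Codon 4 UGC (Cys): third position 2-fold.
Codon 5 GAA (Glu): third position 2-fold.
Codon 6 UCU (Ser): third position 4-fold.
Codon 7 AGG (Arg): third position 2-fold.
Codon 8 GUU (Val): third position 4-fold.
Codon 9 CAG (Gln): third position 2-fold.
Four-fold degenerate third positions: 4.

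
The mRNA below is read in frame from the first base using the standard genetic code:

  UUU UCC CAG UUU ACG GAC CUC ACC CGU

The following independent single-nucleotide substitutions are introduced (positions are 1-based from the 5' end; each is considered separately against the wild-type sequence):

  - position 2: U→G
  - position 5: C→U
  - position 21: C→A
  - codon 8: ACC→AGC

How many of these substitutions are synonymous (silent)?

1

Codon 1: UUU (Phe) → UGU (Cys) — missense.
Codon 2: UCC (Ser) → UUC (Phe) — missense.
Codon 7: CUC (Leu) → CUA (Leu) — synonymous.
Codon 8: ACC (Thr) → AGC (Ser) — missense.
Synonymous: 1 of 4.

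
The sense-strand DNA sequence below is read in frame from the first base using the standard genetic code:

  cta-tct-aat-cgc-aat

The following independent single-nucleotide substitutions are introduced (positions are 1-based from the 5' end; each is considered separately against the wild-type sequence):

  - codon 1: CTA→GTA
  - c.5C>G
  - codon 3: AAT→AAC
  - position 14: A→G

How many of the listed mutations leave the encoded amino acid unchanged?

Codon 1: CTA (Leu) → GTA (Val) — missense.
Codon 2: TCT (Ser) → TGT (Cys) — missense.
Codon 3: AAT (Asn) → AAC (Asn) — synonymous.
Codon 5: AAT (Asn) → AGT (Ser) — missense.
Synonymous: 1 of 4.

1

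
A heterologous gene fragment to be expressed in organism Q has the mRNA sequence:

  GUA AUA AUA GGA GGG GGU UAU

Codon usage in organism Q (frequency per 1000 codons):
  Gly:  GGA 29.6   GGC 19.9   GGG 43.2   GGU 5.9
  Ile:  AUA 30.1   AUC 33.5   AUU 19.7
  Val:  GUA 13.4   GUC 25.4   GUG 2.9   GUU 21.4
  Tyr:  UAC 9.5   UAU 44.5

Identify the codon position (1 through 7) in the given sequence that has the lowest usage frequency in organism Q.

Codon 1 GUA (Val): 13.4 per 1000.
Codon 2 AUA (Ile): 30.1 per 1000.
Codon 3 AUA (Ile): 30.1 per 1000.
Codon 4 GGA (Gly): 29.6 per 1000.
Codon 5 GGG (Gly): 43.2 per 1000.
Codon 6 GGU (Gly): 5.9 per 1000.
Codon 7 UAU (Tyr): 44.5 per 1000.
Lowest frequency is 5.9 at codon 6.

6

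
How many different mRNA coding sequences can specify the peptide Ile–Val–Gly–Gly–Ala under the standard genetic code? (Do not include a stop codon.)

768

Ile: 3 codons.
Val: 4 codons.
Gly: 4 codons.
Gly: 4 codons.
Ala: 4 codons.
3 × 4 × 4 × 4 × 4 = 768.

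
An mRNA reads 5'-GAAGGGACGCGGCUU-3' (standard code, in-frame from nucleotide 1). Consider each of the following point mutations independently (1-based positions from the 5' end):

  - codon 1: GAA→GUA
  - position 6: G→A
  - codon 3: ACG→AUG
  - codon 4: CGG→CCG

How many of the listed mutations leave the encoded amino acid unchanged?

1

Codon 1: GAA (Glu) → GUA (Val) — missense.
Codon 2: GGG (Gly) → GGA (Gly) — synonymous.
Codon 3: ACG (Thr) → AUG (Met) — missense.
Codon 4: CGG (Arg) → CCG (Pro) — missense.
Synonymous: 1 of 4.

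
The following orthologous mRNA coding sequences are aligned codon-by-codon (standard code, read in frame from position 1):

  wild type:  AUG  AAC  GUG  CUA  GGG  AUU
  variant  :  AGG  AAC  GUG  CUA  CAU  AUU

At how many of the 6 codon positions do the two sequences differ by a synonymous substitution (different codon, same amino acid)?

Codon 1: AUG Met / AGG Arg — nonsynonymous.
Codon 2: AAC Asn / AAC Asn — identical.
Codon 3: GUG Val / GUG Val — identical.
Codon 4: CUA Leu / CUA Leu — identical.
Codon 5: GGG Gly / CAU His — nonsynonymous.
Codon 6: AUU Ile / AUU Ile — identical.
Synonymous differences: 0.

0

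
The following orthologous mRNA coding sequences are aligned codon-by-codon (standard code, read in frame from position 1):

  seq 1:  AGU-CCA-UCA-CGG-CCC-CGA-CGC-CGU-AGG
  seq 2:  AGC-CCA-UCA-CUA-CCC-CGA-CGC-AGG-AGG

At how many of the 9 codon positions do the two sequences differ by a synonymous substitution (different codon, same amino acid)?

Codon 1: AGU Ser / AGC Ser — synonymous.
Codon 2: CCA Pro / CCA Pro — identical.
Codon 3: UCA Ser / UCA Ser — identical.
Codon 4: CGG Arg / CUA Leu — nonsynonymous.
Codon 5: CCC Pro / CCC Pro — identical.
Codon 6: CGA Arg / CGA Arg — identical.
Codon 7: CGC Arg / CGC Arg — identical.
Codon 8: CGU Arg / AGG Arg — synonymous.
Codon 9: AGG Arg / AGG Arg — identical.
Synonymous differences: 2.

2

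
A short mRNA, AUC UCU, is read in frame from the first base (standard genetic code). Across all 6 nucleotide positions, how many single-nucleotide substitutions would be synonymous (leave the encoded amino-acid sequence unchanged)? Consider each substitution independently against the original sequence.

Codon 1 (AUC, Ile): 2 synonymous substitutions.
Codon 2 (UCU, Ser): 3 synonymous substitutions.
Total: 2 + 3 = 5.

5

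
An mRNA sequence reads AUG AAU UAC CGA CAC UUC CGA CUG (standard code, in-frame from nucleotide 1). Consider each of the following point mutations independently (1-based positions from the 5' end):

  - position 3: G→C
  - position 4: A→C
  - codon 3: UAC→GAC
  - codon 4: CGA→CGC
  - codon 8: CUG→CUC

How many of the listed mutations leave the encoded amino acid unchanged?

2

Codon 1: AUG (Met) → AUC (Ile) — missense.
Codon 2: AAU (Asn) → CAU (His) — missense.
Codon 3: UAC (Tyr) → GAC (Asp) — missense.
Codon 4: CGA (Arg) → CGC (Arg) — synonymous.
Codon 8: CUG (Leu) → CUC (Leu) — synonymous.
Synonymous: 2 of 5.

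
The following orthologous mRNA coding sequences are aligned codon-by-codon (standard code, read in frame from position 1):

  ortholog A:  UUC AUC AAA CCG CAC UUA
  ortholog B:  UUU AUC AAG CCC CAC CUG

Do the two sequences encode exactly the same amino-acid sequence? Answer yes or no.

Codon 1: UUC Phe / UUU Phe — synonymous.
Codon 2: AUC Ile / AUC Ile — identical.
Codon 3: AAA Lys / AAG Lys — synonymous.
Codon 4: CCG Pro / CCC Pro — synonymous.
Codon 5: CAC His / CAC His — identical.
Codon 6: UUA Leu / CUG Leu — synonymous.
Nonsynonymous differences: 0 → same protein.

yes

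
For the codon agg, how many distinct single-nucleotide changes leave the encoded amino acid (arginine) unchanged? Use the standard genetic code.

Position 1: CGG → 1 synonymous.
Position 2: none → 0 synonymous.
Position 3: AGA → 1 synonymous.
Total: 1 + 0 + 1 = 2.

2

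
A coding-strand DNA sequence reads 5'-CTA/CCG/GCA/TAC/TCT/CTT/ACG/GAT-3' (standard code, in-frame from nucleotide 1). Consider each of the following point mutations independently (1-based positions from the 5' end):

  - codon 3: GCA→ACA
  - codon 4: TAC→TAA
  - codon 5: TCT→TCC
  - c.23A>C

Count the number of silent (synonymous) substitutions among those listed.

1

Codon 3: GCA (Ala) → ACA (Thr) — missense.
Codon 4: TAC (Tyr) → TAA (Stop) — nonsense.
Codon 5: TCT (Ser) → TCC (Ser) — synonymous.
Codon 8: GAT (Asp) → GCT (Ala) — missense.
Synonymous: 1 of 4.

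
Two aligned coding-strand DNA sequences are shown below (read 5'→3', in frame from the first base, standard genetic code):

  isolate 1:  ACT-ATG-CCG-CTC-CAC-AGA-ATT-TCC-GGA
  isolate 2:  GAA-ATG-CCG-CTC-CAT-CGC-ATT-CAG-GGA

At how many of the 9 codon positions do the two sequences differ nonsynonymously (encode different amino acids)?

2

Codon 1: ACT Thr / GAA Glu — nonsynonymous.
Codon 2: ATG Met / ATG Met — identical.
Codon 3: CCG Pro / CCG Pro — identical.
Codon 4: CTC Leu / CTC Leu — identical.
Codon 5: CAC His / CAT His — synonymous.
Codon 6: AGA Arg / CGC Arg — synonymous.
Codon 7: ATT Ile / ATT Ile — identical.
Codon 8: TCC Ser / CAG Gln — nonsynonymous.
Codon 9: GGA Gly / GGA Gly — identical.
Nonsynonymous differences: 2.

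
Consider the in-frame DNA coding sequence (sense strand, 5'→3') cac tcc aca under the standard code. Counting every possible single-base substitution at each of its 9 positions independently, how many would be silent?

Codon 1 (CAC, His): 1 synonymous substitution.
Codon 2 (TCC, Ser): 3 synonymous substitutions.
Codon 3 (ACA, Thr): 3 synonymous substitutions.
Total: 1 + 3 + 3 = 7.

7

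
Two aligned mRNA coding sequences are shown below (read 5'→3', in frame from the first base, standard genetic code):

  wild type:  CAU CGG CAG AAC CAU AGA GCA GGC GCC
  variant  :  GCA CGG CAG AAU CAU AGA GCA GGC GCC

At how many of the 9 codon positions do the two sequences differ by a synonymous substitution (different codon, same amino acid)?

1

Codon 1: CAU His / GCA Ala — nonsynonymous.
Codon 2: CGG Arg / CGG Arg — identical.
Codon 3: CAG Gln / CAG Gln — identical.
Codon 4: AAC Asn / AAU Asn — synonymous.
Codon 5: CAU His / CAU His — identical.
Codon 6: AGA Arg / AGA Arg — identical.
Codon 7: GCA Ala / GCA Ala — identical.
Codon 8: GGC Gly / GGC Gly — identical.
Codon 9: GCC Ala / GCC Ala — identical.
Synonymous differences: 1.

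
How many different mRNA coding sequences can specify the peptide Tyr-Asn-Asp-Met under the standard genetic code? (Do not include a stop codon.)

8

Tyr: 2 codons.
Asn: 2 codons.
Asp: 2 codons.
Met: 1 codon.
2 × 2 × 2 × 1 = 8.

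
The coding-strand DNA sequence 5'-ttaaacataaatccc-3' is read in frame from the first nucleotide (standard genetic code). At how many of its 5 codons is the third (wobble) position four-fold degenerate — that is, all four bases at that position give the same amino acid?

1

Codon 1 TTA (Leu): third position 2-fold.
Codon 2 AAC (Asn): third position 2-fold.
Codon 3 ATA (Ile): third position 3-fold.
Codon 4 AAT (Asn): third position 2-fold.
Codon 5 CCC (Pro): third position 4-fold.
Four-fold degenerate third positions: 1.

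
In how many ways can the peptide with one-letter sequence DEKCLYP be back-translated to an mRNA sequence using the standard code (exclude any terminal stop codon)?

768

Asp: 2 codons.
Glu: 2 codons.
Lys: 2 codons.
Cys: 2 codons.
Leu: 6 codons.
Tyr: 2 codons.
Pro: 4 codons.
2 × 2 × 2 × 2 × 6 × 2 × 4 = 768.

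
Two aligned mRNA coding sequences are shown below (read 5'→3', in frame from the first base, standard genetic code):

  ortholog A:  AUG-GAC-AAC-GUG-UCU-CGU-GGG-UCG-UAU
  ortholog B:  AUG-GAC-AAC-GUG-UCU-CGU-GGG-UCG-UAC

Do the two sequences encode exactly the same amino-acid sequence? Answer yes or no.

yes

Codon 1: AUG Met / AUG Met — identical.
Codon 2: GAC Asp / GAC Asp — identical.
Codon 3: AAC Asn / AAC Asn — identical.
Codon 4: GUG Val / GUG Val — identical.
Codon 5: UCU Ser / UCU Ser — identical.
Codon 6: CGU Arg / CGU Arg — identical.
Codon 7: GGG Gly / GGG Gly — identical.
Codon 8: UCG Ser / UCG Ser — identical.
Codon 9: UAU Tyr / UAC Tyr — synonymous.
Nonsynonymous differences: 0 → same protein.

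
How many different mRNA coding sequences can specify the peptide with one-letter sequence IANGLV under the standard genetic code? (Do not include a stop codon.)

2304

Ile: 3 codons.
Ala: 4 codons.
Asn: 2 codons.
Gly: 4 codons.
Leu: 6 codons.
Val: 4 codons.
3 × 4 × 2 × 4 × 6 × 4 = 2304.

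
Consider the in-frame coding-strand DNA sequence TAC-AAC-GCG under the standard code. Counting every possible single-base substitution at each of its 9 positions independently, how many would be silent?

5

Codon 1 (TAC, Tyr): 1 synonymous substitution.
Codon 2 (AAC, Asn): 1 synonymous substitution.
Codon 3 (GCG, Ala): 3 synonymous substitutions.
Total: 1 + 1 + 3 = 5.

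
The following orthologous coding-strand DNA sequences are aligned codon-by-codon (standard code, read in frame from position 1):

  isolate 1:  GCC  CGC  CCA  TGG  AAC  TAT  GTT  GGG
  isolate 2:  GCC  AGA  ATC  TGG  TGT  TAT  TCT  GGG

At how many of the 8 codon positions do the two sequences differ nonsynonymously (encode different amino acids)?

3

Codon 1: GCC Ala / GCC Ala — identical.
Codon 2: CGC Arg / AGA Arg — synonymous.
Codon 3: CCA Pro / ATC Ile — nonsynonymous.
Codon 4: TGG Trp / TGG Trp — identical.
Codon 5: AAC Asn / TGT Cys — nonsynonymous.
Codon 6: TAT Tyr / TAT Tyr — identical.
Codon 7: GTT Val / TCT Ser — nonsynonymous.
Codon 8: GGG Gly / GGG Gly — identical.
Nonsynonymous differences: 3.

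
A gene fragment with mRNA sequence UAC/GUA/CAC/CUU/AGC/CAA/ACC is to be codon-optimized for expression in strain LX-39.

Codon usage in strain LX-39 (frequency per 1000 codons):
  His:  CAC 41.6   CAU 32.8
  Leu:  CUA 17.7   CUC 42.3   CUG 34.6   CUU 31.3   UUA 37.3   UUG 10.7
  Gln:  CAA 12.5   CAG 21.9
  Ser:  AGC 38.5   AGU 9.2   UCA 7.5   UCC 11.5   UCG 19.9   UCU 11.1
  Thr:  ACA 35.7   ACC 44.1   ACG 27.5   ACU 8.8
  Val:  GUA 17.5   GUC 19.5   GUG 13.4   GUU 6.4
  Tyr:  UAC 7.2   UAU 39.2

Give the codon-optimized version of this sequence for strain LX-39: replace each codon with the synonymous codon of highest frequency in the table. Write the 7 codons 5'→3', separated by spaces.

Codon 1 (Tyr): best is UAU at 39.2.
Codon 2 (Val): best is GUC at 19.5.
Codon 3 (His): best is CAC at 41.6.
Codon 4 (Leu): best is CUC at 42.3.
Codon 5 (Ser): best is AGC at 38.5.
Codon 6 (Gln): best is CAG at 21.9.
Codon 7 (Thr): best is ACC at 44.1.

UAU GUC CAC CUC AGC CAG ACC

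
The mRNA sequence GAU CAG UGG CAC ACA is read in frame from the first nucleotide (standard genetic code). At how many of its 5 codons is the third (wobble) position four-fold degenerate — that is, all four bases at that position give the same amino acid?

Codon 1 GAU (Asp): third position 2-fold.
Codon 2 CAG (Gln): third position 2-fold.
Codon 3 UGG (Trp): third position 1-fold.
Codon 4 CAC (His): third position 2-fold.
Codon 5 ACA (Thr): third position 4-fold.
Four-fold degenerate third positions: 1.

1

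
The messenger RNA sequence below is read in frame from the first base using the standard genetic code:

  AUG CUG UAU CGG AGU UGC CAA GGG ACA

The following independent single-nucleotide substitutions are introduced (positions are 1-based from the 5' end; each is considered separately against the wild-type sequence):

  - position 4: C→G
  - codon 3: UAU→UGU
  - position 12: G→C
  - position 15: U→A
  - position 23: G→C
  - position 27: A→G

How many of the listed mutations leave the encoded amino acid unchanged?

2

Codon 2: CUG (Leu) → GUG (Val) — missense.
Codon 3: UAU (Tyr) → UGU (Cys) — missense.
Codon 4: CGG (Arg) → CGC (Arg) — synonymous.
Codon 5: AGU (Ser) → AGA (Arg) — missense.
Codon 8: GGG (Gly) → GCG (Ala) — missense.
Codon 9: ACA (Thr) → ACG (Thr) — synonymous.
Synonymous: 2 of 6.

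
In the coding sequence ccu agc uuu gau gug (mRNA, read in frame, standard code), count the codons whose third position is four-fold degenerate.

Codon 1 CCU (Pro): third position 4-fold.
Codon 2 AGC (Ser): third position 2-fold.
Codon 3 UUU (Phe): third position 2-fold.
Codon 4 GAU (Asp): third position 2-fold.
Codon 5 GUG (Val): third position 4-fold.
Four-fold degenerate third positions: 2.

2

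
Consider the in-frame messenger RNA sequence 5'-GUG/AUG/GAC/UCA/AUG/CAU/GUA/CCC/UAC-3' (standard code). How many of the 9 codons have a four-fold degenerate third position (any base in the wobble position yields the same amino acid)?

4

Codon 1 GUG (Val): third position 4-fold.
Codon 2 AUG (Met): third position 1-fold.
Codon 3 GAC (Asp): third position 2-fold.
Codon 4 UCA (Ser): third position 4-fold.
Codon 5 AUG (Met): third position 1-fold.
Codon 6 CAU (His): third position 2-fold.
Codon 7 GUA (Val): third position 4-fold.
Codon 8 CCC (Pro): third position 4-fold.
Codon 9 UAC (Tyr): third position 2-fold.
Four-fold degenerate third positions: 4.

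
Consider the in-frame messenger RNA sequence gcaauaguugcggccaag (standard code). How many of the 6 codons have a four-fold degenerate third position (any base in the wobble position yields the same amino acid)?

4

Codon 1 GCA (Ala): third position 4-fold.
Codon 2 AUA (Ile): third position 3-fold.
Codon 3 GUU (Val): third position 4-fold.
Codon 4 GCG (Ala): third position 4-fold.
Codon 5 GCC (Ala): third position 4-fold.
Codon 6 AAG (Lys): third position 2-fold.
Four-fold degenerate third positions: 4.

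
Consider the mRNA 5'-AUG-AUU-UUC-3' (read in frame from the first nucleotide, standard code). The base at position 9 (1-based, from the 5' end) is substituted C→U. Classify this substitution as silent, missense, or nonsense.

Position 9 falls in codon 3: UUC → Phe.
After the substitution the codon is UUU → Phe.
Both encode Phe, so the change is synonymous.

silent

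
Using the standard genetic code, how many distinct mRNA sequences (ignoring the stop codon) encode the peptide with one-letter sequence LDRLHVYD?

13824

Leu: 6 codons.
Asp: 2 codons.
Arg: 6 codons.
Leu: 6 codons.
His: 2 codons.
Val: 4 codons.
Tyr: 2 codons.
Asp: 2 codons.
6 × 2 × 6 × 6 × 2 × 4 × 2 × 2 = 13824.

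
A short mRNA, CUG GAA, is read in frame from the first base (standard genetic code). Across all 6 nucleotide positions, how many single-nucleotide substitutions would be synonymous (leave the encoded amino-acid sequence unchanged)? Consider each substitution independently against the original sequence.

Codon 1 (CUG, Leu): 4 synonymous substitutions.
Codon 2 (GAA, Glu): 1 synonymous substitution.
Total: 4 + 1 = 5.

5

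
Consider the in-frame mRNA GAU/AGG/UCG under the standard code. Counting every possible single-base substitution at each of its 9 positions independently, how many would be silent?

6

Codon 1 (GAU, Asp): 1 synonymous substitution.
Codon 2 (AGG, Arg): 2 synonymous substitutions.
Codon 3 (UCG, Ser): 3 synonymous substitutions.
Total: 1 + 2 + 3 = 6.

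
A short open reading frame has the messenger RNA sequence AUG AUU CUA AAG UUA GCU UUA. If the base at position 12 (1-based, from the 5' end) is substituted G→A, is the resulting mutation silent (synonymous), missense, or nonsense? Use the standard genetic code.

Position 12 falls in codon 4: AAG → Lys.
After the substitution the codon is AAA → Lys.
Both encode Lys, so the change is synonymous.

silent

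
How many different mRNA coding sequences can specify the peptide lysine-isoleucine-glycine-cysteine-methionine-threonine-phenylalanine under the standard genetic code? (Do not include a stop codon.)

Lys: 2 codons.
Ile: 3 codons.
Gly: 4 codons.
Cys: 2 codons.
Met: 1 codon.
Thr: 4 codons.
Phe: 2 codons.
2 × 3 × 4 × 2 × 1 × 4 × 2 = 384.

384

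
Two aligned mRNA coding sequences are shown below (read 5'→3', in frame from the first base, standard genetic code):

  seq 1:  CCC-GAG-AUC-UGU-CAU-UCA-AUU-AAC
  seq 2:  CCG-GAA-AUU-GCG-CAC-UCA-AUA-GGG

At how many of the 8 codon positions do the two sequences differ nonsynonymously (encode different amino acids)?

Codon 1: CCC Pro / CCG Pro — synonymous.
Codon 2: GAG Glu / GAA Glu — synonymous.
Codon 3: AUC Ile / AUU Ile — synonymous.
Codon 4: UGU Cys / GCG Ala — nonsynonymous.
Codon 5: CAU His / CAC His — synonymous.
Codon 6: UCA Ser / UCA Ser — identical.
Codon 7: AUU Ile / AUA Ile — synonymous.
Codon 8: AAC Asn / GGG Gly — nonsynonymous.
Nonsynonymous differences: 2.

2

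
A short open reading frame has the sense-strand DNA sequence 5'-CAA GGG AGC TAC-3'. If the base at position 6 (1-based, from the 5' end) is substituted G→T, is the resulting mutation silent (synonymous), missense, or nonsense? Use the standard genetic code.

Position 6 falls in codon 2: GGG → Gly.
After the substitution the codon is GGT → Gly.
Both encode Gly, so the change is synonymous.

silent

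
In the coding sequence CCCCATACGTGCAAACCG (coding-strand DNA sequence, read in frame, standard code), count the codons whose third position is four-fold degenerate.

Codon 1 CCC (Pro): third position 4-fold.
Codon 2 CAT (His): third position 2-fold.
Codon 3 ACG (Thr): third position 4-fold.
Codon 4 TGC (Cys): third position 2-fold.
Codon 5 AAA (Lys): third position 2-fold.
Codon 6 CCG (Pro): third position 4-fold.
Four-fold degenerate third positions: 3.

3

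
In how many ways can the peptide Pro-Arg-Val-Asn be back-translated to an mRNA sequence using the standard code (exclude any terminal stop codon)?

Pro: 4 codons.
Arg: 6 codons.
Val: 4 codons.
Asn: 2 codons.
4 × 6 × 4 × 2 = 192.

192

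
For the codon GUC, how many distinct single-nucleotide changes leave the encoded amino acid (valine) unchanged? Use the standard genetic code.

3

Position 1: none → 0 synonymous.
Position 2: none → 0 synonymous.
Position 3: GUU, GUA, GUG → 3 synonymous.
Total: 0 + 0 + 3 = 3.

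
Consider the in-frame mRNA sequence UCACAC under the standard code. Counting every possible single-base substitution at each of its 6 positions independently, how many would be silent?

Codon 1 (UCA, Ser): 3 synonymous substitutions.
Codon 2 (CAC, His): 1 synonymous substitution.
Total: 3 + 1 = 4.

4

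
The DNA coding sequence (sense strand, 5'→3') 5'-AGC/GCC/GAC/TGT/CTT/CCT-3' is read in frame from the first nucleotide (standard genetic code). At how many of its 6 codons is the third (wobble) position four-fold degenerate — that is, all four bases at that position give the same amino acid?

Codon 1 AGC (Ser): third position 2-fold.
Codon 2 GCC (Ala): third position 4-fold.
Codon 3 GAC (Asp): third position 2-fold.
Codon 4 TGT (Cys): third position 2-fold.
Codon 5 CTT (Leu): third position 4-fold.
Codon 6 CCT (Pro): third position 4-fold.
Four-fold degenerate third positions: 3.

3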